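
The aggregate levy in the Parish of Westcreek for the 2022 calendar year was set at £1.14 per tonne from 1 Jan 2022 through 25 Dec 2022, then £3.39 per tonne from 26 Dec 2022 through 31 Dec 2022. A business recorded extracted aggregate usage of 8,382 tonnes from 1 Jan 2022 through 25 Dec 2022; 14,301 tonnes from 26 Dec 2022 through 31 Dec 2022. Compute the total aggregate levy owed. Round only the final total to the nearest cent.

1 Jan – 25 Dec 2022: 8,382 tonnes at £1.14/tonne → £9,555.48
26 Dec – 31 Dec 2022: 14,301 tonnes at £3.39/tonne → £48,480.39

£58,035.87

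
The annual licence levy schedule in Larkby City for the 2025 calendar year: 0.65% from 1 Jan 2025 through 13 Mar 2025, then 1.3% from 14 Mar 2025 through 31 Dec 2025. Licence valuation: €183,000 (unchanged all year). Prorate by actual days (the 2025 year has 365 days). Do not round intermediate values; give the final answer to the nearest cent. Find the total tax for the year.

€2,144.36

1 Jan – 13 Mar 2025: 72 days at 0.65% → €183,000 × 0.65% × 72/365 = €234.6411
14 Mar – 31 Dec 2025: 293 days at 1.3% → €183,000 × 1.3% × 293/365 = €1,909.7178
Total = €2,144.3589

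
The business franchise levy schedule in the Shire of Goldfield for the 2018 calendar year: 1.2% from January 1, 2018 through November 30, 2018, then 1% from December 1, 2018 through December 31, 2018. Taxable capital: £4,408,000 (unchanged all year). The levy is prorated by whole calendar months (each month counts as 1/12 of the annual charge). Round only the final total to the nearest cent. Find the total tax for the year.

January 1 – November 30, 2018: 11 months at 1.2% → £4,408,000 × 1.2% × 11/12 = £48,488.0000
December 1 – December 31, 2018: 1 month at 1% → £4,408,000 × 1% × 1/12 = £3,673.3333
Total = £52,161.3333

£52,161.33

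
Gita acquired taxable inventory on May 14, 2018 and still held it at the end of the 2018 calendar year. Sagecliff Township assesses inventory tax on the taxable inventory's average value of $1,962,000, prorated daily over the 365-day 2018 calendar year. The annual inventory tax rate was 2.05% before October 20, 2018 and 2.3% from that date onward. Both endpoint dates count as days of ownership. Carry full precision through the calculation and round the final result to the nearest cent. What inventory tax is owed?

$26,546.13

May 14 – October 19, 2018: 159 days at 2.05% → $1,962,000 × 2.05% × 159/365 = $17,520.9288
October 20 – December 31, 2018: 73 days at 2.3% → $1,962,000 × 2.3% × 73/365 = $9,025.2000
Total = $26,546.1288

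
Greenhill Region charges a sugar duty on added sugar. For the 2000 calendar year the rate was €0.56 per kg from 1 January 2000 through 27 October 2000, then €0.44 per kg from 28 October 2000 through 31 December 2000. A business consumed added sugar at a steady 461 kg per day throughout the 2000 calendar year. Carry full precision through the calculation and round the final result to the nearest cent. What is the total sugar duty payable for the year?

1 January – 27 October 2000: 301 days × 461 kg/day = 138,761 kg at €0.56/kg → €77,706.16
28 October – 31 December 2000: 65 days × 461 kg/day = 29,965 kg at €0.44/kg → €13,184.60

€90,890.76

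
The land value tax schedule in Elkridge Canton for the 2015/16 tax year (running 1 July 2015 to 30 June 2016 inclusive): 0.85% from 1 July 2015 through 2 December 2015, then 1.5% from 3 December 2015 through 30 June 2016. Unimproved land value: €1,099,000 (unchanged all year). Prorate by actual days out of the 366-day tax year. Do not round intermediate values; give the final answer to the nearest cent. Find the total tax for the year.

€13,459.75

1 July – 2 December 2015: 155 days at 0.85% → €1,099,000 × 0.85% × 155/366 = €3,956.0997
3 December 2015 – 30 June 2016: 211 days at 1.5% → €1,099,000 × 1.5% × 211/366 = €9,503.6475
Total = €13,459.7473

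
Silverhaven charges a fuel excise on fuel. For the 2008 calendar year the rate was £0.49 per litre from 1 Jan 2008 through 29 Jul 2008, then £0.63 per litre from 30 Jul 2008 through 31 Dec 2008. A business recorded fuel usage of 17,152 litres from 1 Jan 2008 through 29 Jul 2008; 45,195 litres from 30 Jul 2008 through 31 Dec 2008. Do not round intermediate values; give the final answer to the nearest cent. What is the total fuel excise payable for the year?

£36,877.33

1 Jan – 29 Jul 2008: 17,152 litres at £0.49/litre → £8,404.48
30 Jul – 31 Dec 2008: 45,195 litres at £0.63/litre → £28,472.85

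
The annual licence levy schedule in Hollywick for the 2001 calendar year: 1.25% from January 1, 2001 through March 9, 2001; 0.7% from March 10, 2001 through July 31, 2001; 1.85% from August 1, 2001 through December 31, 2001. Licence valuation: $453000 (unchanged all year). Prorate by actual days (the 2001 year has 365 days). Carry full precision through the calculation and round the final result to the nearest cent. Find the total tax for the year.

January 1 – March 9, 2001: 68 days at 1.25% → $453000 × 1.25% × 68/365 = $1054.9315
March 10 – July 31, 2001: 144 days at 0.7% → $453000 × 0.7% × 144/365 = $1251.0247
August 1 – December 31, 2001: 153 days at 1.85% → $453000 × 1.85% × 153/365 = $3512.9219
Total = $5818.8781

$5818.88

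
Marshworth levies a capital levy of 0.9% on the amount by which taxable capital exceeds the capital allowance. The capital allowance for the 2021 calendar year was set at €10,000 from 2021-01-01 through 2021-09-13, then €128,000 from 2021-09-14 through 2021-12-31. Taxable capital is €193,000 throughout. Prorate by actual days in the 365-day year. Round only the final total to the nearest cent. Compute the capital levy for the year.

€1,329.85

2021-01-01 to 2021-09-13: 256 days, exemption €10,000 → (€193,000 − €10,000) × 0.9% × 256/365 = €1,155.1562
2021-09-14 to 2021-12-31: 109 days, exemption €128,000 → (€193,000 − €128,000) × 0.9% × 109/365 = €174.6986
Total = €1,329.8548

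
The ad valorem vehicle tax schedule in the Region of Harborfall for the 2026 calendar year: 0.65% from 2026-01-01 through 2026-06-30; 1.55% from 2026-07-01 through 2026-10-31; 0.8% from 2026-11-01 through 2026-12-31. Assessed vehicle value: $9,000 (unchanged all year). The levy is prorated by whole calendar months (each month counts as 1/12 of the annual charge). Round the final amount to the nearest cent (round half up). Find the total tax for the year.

2026-01-01 to 2026-06-30: 6 months at 0.65% → $9,000 × 0.65% × 6/12 = $29.2500
2026-07-01 to 2026-10-31: 4 months at 1.55% → $9,000 × 1.55% × 4/12 = $46.5000
2026-11-01 to 2026-12-31: 2 months at 0.8% → $9,000 × 0.8% × 2/12 = $12.0000
Total = $87.7500

$87.75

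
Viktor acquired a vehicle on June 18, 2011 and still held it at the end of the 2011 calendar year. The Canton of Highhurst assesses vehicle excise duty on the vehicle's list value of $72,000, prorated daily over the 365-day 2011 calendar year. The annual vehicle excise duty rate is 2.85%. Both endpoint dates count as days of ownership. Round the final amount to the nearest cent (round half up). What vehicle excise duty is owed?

Days held (June 18 – December 31, 2011): 197 out of 365
Tax = $72,000 × 2.85% × 197/365 = $1,107.5178

$1,107.52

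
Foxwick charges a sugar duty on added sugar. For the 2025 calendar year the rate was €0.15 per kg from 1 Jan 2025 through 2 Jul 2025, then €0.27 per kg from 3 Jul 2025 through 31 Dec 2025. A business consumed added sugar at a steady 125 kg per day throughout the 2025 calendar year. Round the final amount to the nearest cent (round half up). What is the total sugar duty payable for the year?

€9573.75

1 Jan – 2 Jul 2025: 183 days × 125 kg/day = 22,875 kg at €0.15/kg → €3431.25
3 Jul – 31 Dec 2025: 182 days × 125 kg/day = 22,750 kg at €0.27/kg → €6142.50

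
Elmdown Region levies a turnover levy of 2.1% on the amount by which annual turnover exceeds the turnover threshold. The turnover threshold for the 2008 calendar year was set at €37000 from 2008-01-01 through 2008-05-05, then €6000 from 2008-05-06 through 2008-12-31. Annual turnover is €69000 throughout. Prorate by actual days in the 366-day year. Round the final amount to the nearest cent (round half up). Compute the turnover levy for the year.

2008-01-01 to 2008-05-05: 126 days, exemption €37000 → (€69000 − €37000) × 2.1% × 126/366 = €231.3443
2008-05-06 to 2008-12-31: 240 days, exemption €6000 → (€69000 − €6000) × 2.1% × 240/366 = €867.5410
Total = €1098.8852

€1098.89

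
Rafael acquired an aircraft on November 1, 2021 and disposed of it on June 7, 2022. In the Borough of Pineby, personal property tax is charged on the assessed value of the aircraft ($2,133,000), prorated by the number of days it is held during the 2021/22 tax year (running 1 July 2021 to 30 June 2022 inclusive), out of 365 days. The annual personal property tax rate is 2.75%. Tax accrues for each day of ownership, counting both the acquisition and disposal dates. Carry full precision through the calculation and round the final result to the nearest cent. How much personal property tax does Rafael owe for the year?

Days held (November 1, 2021 – June 7, 2022): 219 out of 365
Tax = $2,133,000 × 2.75% × 219/365 = $35,194.5000

$35,194.50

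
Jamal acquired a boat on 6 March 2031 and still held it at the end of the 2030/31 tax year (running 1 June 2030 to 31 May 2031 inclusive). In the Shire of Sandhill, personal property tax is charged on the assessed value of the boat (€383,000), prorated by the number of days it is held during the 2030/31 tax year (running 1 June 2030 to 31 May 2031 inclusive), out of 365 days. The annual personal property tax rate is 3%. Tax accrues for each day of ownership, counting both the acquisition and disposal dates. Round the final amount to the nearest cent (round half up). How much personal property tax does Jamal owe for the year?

Days held (6 March – 31 May 2031): 87 out of 365
Tax = €383,000 × 3% × 87/365 = €2,738.7123

€2,738.71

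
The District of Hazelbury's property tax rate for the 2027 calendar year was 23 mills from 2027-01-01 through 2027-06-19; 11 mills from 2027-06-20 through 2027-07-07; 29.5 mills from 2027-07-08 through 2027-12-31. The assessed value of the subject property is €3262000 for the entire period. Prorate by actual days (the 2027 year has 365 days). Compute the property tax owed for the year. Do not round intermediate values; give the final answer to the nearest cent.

€83377.61

2027-01-01 to 2027-06-19: 170 days at 23 mills → €3262000 × 2.3% × 170/365 = €34943.6164
2027-06-20 to 2027-07-07: 18 days at 11 mills → €3262000 × 1.1% × 18/365 = €1769.5233
2027-07-08 to 2027-12-31: 177 days at 29.5 mills → €3262000 × 2.95% × 177/365 = €46664.4740
Total = €83377.6137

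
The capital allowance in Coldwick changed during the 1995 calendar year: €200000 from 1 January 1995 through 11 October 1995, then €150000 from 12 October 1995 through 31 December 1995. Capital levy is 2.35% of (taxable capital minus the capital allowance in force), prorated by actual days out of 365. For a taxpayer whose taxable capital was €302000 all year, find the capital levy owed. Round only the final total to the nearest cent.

1 January – 11 October 1995: 284 days, exemption €200000 → (€302000 − €200000) × 2.35% × 284/365 = €1865.0630
12 October – 31 December 1995: 81 days, exemption €150000 → (€302000 − €150000) × 2.35% × 81/365 = €792.6904
Total = €2657.7534

€2657.75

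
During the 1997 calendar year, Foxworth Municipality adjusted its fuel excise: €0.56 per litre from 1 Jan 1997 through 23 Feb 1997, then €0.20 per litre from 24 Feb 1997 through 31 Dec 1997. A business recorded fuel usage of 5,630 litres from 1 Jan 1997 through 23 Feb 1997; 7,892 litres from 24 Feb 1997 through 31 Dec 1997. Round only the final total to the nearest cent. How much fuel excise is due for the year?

€4,731.20

1 Jan – 23 Feb 1997: 5,630 litres at €0.56/litre → €3,152.80
24 Feb – 31 Dec 1997: 7,892 litres at €0.20/litre → €1,578.40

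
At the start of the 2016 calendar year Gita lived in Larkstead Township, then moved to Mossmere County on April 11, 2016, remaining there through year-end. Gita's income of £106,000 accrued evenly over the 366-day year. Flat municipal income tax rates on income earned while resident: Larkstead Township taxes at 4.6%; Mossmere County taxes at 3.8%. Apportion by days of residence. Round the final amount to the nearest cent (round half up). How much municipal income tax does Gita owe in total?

£4,262.01

Larkstead Township, January 1 – April 10, 2016: 101 days → £106,000 × 4.6% × 101/366 = £1,345.5628
Mossmere County, April 11 – December 31, 2016: 265 days → £106,000 × 3.8% × 265/366 = £2,916.4481
Total = £4,262.0109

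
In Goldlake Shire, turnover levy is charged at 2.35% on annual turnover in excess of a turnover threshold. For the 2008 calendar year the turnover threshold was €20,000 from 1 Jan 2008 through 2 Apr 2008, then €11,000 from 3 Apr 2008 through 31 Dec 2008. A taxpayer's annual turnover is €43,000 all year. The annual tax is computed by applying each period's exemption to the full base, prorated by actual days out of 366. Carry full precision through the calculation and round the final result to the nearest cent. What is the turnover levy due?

1 Jan – 2 Apr 2008: 93 days, exemption €20,000 → (€43,000 − €20,000) × 2.35% × 93/366 = €137.3402
3 Apr – 31 Dec 2008: 273 days, exemption €11,000 → (€43,000 − €11,000) × 2.35% × 273/366 = €560.9180
Total = €698.2582

€698.26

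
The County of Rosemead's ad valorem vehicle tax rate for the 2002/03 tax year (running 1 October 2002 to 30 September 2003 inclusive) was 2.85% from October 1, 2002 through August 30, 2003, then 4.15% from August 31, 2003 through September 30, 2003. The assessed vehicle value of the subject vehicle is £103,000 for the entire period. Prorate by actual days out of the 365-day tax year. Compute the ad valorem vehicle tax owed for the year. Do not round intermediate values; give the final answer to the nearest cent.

£3,049.22

October 1, 2002 – August 30, 2003: 334 days at 2.85% → £103,000 × 2.85% × 334/365 = £2,686.1836
August 31 – September 30, 2003: 31 days at 4.15% → £103,000 × 4.15% × 31/365 = £363.0397
Total = £3,049.2233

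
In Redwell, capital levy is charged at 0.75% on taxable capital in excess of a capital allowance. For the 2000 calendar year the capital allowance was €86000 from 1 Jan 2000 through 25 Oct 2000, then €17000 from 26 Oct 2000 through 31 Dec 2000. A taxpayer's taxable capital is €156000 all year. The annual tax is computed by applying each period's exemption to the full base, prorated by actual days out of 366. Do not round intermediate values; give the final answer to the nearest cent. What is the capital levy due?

€619.73

1 Jan – 25 Oct 2000: 299 days, exemption €86000 → (€156000 − €86000) × 0.75% × 299/366 = €428.8934
26 Oct – 31 Dec 2000: 67 days, exemption €17000 → (€156000 − €17000) × 0.75% × 67/366 = €190.8402
Total = €619.7336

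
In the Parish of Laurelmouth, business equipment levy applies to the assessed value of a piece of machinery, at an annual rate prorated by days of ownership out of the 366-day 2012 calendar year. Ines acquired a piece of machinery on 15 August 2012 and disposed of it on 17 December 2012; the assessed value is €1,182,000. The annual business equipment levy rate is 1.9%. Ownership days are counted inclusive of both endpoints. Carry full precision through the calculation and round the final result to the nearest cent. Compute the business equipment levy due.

Days held (15 August – 17 December 2012): 125 out of 366
Tax = €1,182,000 × 1.9% × 125/366 = €7,670.0820

€7,670.08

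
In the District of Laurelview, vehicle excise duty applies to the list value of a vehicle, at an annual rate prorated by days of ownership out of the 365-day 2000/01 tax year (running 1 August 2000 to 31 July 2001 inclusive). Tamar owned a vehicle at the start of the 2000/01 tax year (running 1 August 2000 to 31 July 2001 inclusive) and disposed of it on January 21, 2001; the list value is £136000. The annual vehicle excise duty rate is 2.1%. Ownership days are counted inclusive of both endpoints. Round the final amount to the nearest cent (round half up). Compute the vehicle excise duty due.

Days held (August 1, 2000 – January 21, 2001): 174 out of 365
Tax = £136000 × 2.1% × 174/365 = £1361.4904

£1361.49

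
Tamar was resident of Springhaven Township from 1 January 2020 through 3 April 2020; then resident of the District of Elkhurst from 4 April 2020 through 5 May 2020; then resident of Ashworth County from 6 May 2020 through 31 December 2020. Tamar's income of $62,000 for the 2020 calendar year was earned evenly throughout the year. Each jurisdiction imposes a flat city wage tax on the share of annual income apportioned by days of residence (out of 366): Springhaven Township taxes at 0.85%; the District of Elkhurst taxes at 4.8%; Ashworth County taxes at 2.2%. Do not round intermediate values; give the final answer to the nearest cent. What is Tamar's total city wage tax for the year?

$1,289.97

Springhaven Township, 1 January – 3 April 2020: 94 days → $62,000 × 0.85% × 94/366 = $135.3497
The District of Elkhurst, 4 April – 5 May 2020: 32 days → $62,000 × 4.8% × 32/366 = $260.1967
Ashworth County, 6 May – 31 December 2020: 240 days → $62,000 × 2.2% × 240/366 = $894.4262
Total = $1,289.9727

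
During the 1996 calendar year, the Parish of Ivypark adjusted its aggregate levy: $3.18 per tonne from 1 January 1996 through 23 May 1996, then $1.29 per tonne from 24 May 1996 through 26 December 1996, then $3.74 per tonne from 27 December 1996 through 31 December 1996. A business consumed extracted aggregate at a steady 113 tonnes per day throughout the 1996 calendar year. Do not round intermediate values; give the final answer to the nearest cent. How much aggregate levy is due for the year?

$85,490.15

1 January – 23 May 1996: 144 days × 113 tonnes/day = 16,272 tonnes at $3.18/tonne → $51,744.96
24 May – 26 December 1996: 217 days × 113 tonnes/day = 24,521 tonnes at $1.29/tonne → $31,632.09
27 December – 31 December 1996: 5 days × 113 tonnes/day = 565 tonnes at $3.74/tonne → $2,113.10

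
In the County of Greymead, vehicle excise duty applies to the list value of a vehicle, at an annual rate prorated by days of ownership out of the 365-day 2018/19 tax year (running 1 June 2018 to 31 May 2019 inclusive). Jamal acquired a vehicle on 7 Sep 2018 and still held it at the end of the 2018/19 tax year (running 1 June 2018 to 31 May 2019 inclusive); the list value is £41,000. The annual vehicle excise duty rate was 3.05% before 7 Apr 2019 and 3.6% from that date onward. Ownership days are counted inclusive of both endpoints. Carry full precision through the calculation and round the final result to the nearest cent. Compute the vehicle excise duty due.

£948.73

7 Sep 2018 – 6 Apr 2019: 212 days at 3.05% → £41,000 × 3.05% × 212/365 = £726.3178
7 Apr – 31 May 2019: 55 days at 3.6% → £41,000 × 3.6% × 55/365 = £222.4110
Total = £948.7288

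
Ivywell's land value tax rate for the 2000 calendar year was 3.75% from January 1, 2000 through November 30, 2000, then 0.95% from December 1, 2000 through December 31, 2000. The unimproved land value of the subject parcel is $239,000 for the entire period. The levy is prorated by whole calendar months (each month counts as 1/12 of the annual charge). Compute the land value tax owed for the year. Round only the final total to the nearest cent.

January 1 – November 30, 2000: 11 months at 3.75% → $239,000 × 3.75% × 11/12 = $8,215.6250
December 1 – December 31, 2000: 1 month at 0.95% → $239,000 × 0.95% × 1/12 = $189.2083
Total = $8,404.8333

$8,404.83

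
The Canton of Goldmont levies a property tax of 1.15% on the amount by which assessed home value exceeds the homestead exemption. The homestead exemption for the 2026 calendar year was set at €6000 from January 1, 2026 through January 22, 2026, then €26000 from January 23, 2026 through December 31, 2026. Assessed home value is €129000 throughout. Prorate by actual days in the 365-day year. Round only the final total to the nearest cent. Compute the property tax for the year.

January 1 – January 22, 2026: 22 days, exemption €6000 → (€129000 − €6000) × 1.15% × 22/365 = €85.2575
January 23 – December 31, 2026: 343 days, exemption €26000 → (€129000 − €26000) × 1.15% × 343/365 = €1113.1055
Total = €1198.3630

€1198.36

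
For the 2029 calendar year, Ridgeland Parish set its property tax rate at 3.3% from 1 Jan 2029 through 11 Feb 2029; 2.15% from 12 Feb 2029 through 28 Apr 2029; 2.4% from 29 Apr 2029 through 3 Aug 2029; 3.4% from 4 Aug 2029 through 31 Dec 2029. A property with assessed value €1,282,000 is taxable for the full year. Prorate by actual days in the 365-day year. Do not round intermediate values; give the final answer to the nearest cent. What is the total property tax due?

€36,696.81

1 Jan – 11 Feb 2029: 42 days at 3.3% → €1,282,000 × 3.3% × 42/365 = €4,868.0877
12 Feb – 28 Apr 2029: 76 days at 2.15% → €1,282,000 × 2.15% × 76/365 = €5,739.1452
29 Apr – 3 Aug 2029: 97 days at 2.4% → €1,282,000 × 2.4% × 97/365 = €8,176.7014
4 Aug – 31 Dec 2029: 150 days at 3.4% → €1,282,000 × 3.4% × 150/365 = €17,912.8767
Total = €36,696.8110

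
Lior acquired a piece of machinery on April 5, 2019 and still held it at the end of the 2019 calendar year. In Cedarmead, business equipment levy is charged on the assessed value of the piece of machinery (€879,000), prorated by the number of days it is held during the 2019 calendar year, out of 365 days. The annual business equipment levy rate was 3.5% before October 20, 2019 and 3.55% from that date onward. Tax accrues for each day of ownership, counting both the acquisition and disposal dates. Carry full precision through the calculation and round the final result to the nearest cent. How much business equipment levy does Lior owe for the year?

€22,929.86

April 5 – October 19, 2019: 198 days at 3.5% → €879,000 × 3.5% × 198/365 = €16,688.9589
October 20 – December 31, 2019: 73 days at 3.55% → €879,000 × 3.55% × 73/365 = €6,240.9000
Total = €22,929.8589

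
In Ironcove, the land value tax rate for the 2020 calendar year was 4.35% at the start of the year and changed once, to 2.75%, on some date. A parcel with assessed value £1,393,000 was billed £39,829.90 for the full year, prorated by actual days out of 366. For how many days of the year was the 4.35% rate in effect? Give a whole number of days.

25 days

Let d = days at the first rate; then 366 − d days at the second rate.
£1,393,000 × [4.35%·d + 2.75%·(366−d)] / 366 = £39,829.90
Solving gives d = 25, so the new rate took effect on 26 Jan 2020.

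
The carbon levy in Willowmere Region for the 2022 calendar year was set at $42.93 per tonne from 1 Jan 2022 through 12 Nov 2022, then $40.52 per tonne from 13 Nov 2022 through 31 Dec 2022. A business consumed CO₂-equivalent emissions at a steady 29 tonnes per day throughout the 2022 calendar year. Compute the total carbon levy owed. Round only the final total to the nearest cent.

$450989.44

1 Jan – 12 Nov 2022: 316 days × 29 tonnes/day = 9,164 tonnes at $42.93/tonne → $393410.52
13 Nov – 31 Dec 2022: 49 days × 29 tonnes/day = 1,421 tonnes at $40.52/tonne → $57578.92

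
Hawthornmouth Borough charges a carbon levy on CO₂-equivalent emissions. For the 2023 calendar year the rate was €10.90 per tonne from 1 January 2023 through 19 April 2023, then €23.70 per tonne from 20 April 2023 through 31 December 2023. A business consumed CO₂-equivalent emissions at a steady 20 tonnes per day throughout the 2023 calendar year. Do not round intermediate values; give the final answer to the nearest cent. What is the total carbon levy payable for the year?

1 January – 19 April 2023: 109 days × 20 tonnes/day = 2,180 tonnes at €10.90/tonne → €23,762.00
20 April – 31 December 2023: 256 days × 20 tonnes/day = 5,120 tonnes at €23.70/tonne → €121,344.00

€145,106.00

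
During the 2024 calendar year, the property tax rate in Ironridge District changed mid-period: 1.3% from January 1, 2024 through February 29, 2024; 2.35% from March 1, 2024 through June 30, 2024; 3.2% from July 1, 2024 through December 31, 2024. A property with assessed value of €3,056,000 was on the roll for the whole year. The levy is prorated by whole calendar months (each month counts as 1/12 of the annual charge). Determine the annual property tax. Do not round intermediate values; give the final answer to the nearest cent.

€79,456.00

January 1 – February 29, 2024: 2 months at 1.3% → €3,056,000 × 1.3% × 2/12 = €6,621.3333
March 1 – June 30, 2024: 4 months at 2.35% → €3,056,000 × 2.35% × 4/12 = €23,938.6667
July 1 – December 31, 2024: 6 months at 3.2% → €3,056,000 × 3.2% × 6/12 = €48,896.0000
Total = €79,456.0000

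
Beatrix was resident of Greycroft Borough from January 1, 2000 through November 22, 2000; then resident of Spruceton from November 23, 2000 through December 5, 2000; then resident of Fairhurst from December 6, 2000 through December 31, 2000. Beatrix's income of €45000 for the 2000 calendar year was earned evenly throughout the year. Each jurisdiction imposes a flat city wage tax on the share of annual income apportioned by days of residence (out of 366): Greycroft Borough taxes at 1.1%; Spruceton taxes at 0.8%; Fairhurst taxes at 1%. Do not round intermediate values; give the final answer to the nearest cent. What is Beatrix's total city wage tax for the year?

Greycroft Borough, January 1 – November 22, 2000: 327 days → €45000 × 1.1% × 327/366 = €442.2541
Spruceton, November 23 – December 5, 2000: 13 days → €45000 × 0.8% × 13/366 = €12.7869
Fairhurst, December 6 – December 31, 2000: 26 days → €45000 × 1% × 26/366 = €31.9672
Total = €487.0082

€487.01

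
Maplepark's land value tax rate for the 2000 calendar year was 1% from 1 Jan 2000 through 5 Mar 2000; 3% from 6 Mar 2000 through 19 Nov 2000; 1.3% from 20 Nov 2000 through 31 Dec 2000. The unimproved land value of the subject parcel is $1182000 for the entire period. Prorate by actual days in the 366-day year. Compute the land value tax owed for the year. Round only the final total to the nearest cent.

1 Jan – 5 Mar 2000: 65 days at 1% → $1182000 × 1% × 65/366 = $2099.1803
6 Mar – 19 Nov 2000: 259 days at 3% → $1182000 × 3% × 259/366 = $25093.2787
20 Nov – 31 Dec 2000: 42 days at 1.3% → $1182000 × 1.3% × 42/366 = $1763.3115
Total = $28955.7705

$28955.77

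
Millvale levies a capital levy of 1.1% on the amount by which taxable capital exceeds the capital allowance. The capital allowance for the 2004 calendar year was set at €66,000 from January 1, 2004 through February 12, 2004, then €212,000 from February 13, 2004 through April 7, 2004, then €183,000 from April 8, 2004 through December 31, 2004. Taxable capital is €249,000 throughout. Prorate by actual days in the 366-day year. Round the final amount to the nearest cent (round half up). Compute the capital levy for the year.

January 1 – February 12, 2004: 43 days, exemption €66,000 → (€249,000 − €66,000) × 1.1% × 43/366 = €236.5000
February 13 – April 7, 2004: 55 days, exemption €212,000 → (€249,000 − €212,000) × 1.1% × 55/366 = €61.1612
April 8 – December 31, 2004: 268 days, exemption €183,000 → (€249,000 − €183,000) × 1.1% × 268/366 = €531.6066
Total = €829.2678

€829.27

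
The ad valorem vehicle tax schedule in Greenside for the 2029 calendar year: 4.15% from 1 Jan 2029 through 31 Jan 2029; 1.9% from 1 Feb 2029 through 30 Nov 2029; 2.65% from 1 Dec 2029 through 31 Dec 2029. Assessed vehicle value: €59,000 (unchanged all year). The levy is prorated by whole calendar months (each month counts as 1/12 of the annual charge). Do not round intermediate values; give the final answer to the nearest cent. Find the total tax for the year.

€1,268.50

1 Jan – 31 Jan 2029: 1 month at 4.15% → €59,000 × 4.15% × 1/12 = €204.0417
1 Feb – 30 Nov 2029: 10 months at 1.9% → €59,000 × 1.9% × 10/12 = €934.1667
1 Dec – 31 Dec 2029: 1 month at 2.65% → €59,000 × 2.65% × 1/12 = €130.2917
Total = €1,268.5000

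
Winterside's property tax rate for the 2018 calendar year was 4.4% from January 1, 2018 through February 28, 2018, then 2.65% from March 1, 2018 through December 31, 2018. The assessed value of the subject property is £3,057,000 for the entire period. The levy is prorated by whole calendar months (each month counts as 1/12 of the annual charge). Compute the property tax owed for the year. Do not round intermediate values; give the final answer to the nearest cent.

£89,926.75

January 1 – February 28, 2018: 2 months at 4.4% → £3,057,000 × 4.4% × 2/12 = £22,418.0000
March 1 – December 31, 2018: 10 months at 2.65% → £3,057,000 × 2.65% × 10/12 = £67,508.7500
Total = £89,926.7500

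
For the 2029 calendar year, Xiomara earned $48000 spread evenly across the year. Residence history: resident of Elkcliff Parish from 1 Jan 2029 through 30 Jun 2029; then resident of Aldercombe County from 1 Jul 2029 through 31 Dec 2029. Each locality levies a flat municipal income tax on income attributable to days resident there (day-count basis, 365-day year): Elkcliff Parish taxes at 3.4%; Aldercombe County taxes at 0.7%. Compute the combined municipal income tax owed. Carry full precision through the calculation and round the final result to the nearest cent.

$978.67

Elkcliff Parish, 1 Jan – 30 Jun 2029: 181 days → $48000 × 3.4% × 181/365 = $809.2932
Aldercombe County, 1 Jul – 31 Dec 2029: 184 days → $48000 × 0.7% × 184/365 = $169.3808
Total = $978.6740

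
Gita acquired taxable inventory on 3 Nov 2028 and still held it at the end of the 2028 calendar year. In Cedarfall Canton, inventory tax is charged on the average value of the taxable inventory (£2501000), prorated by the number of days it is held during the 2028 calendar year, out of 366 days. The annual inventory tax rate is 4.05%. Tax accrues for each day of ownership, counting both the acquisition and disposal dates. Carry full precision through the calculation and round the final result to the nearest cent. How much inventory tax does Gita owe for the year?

Days held (3 Nov – 31 Dec 2028): 59 out of 366
Tax = £2501000 × 4.05% × 59/366 = £16328.2500

£16328.25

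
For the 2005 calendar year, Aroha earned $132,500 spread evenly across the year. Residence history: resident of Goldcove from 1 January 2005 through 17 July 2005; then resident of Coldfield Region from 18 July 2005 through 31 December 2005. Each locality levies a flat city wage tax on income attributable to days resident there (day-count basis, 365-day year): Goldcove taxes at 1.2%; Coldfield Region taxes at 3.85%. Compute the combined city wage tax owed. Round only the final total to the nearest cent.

Goldcove, 1 January – 17 July 2005: 198 days → $132,500 × 1.2% × 198/365 = $862.5205
Coldfield Region, 18 July – 31 December 2005: 167 days → $132,500 × 3.85% × 167/365 = $2,333.9966
Total = $3,196.5171

$3,196.52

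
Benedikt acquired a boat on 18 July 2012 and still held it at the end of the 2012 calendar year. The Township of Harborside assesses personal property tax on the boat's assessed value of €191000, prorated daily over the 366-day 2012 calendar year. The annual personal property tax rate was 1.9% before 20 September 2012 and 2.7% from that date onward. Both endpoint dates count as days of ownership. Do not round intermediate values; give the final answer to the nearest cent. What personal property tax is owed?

€2085.87

18 July – 19 September 2012: 64 days at 1.9% → €191000 × 1.9% × 64/366 = €634.5792
20 September – 31 December 2012: 103 days at 2.7% → €191000 × 2.7% × 103/366 = €1451.2869
Total = €2085.8661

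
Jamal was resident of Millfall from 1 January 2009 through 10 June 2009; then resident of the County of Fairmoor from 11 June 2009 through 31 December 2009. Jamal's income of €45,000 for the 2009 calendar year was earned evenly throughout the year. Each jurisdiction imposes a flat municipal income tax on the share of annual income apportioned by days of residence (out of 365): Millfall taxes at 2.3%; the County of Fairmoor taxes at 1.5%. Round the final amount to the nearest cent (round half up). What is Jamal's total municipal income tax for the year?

€833.79

Millfall, 1 January – 10 June 2009: 161 days → €45,000 × 2.3% × 161/365 = €456.5342
The County of Fairmoor, 11 June – 31 December 2009: 204 days → €45,000 × 1.5% × 204/365 = €377.2603
Total = €833.7945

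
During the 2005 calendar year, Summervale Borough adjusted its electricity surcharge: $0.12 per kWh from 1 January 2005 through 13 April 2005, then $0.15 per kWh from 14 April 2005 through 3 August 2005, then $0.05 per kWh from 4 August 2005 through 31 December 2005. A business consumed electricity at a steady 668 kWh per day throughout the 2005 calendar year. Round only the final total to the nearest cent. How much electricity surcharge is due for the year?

1 January – 13 April 2005: 103 days × 668 kWh/day = 68,804 kWh at $0.12/kWh → $8,256.48
14 April – 3 August 2005: 112 days × 668 kWh/day = 74,816 kWh at $0.15/kWh → $11,222.40
4 August – 31 December 2005: 150 days × 668 kWh/day = 100,200 kWh at $0.05/kWh → $5,010.00

$24,488.88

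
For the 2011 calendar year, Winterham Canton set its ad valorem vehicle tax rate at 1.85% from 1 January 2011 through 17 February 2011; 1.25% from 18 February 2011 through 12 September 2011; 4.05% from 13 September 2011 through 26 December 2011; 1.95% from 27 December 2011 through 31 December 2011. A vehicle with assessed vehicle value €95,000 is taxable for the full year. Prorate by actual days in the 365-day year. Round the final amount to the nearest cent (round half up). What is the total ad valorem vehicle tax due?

1 January – 17 February 2011: 48 days at 1.85% → €95,000 × 1.85% × 48/365 = €231.1233
18 February – 12 September 2011: 207 days at 1.25% → €95,000 × 1.25% × 207/365 = €673.4589
13 September – 26 December 2011: 105 days at 4.05% → €95,000 × 4.05% × 105/365 = €1,106.8151
27 December – 31 December 2011: 5 days at 1.95% → €95,000 × 1.95% × 5/365 = €25.3767
Total = €2,036.7740

€2,036.77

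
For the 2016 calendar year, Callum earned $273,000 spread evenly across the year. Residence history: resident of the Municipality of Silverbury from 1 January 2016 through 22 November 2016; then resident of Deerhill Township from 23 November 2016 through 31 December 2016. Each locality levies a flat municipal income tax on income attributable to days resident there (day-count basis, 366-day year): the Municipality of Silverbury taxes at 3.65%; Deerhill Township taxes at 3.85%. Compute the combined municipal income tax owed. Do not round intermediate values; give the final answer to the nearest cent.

The Municipality of Silverbury, 1 January – 22 November 2016: 327 days → $273,000 × 3.65% × 327/366 = $8,902.7090
Deerhill Township, 23 November – 31 December 2016: 39 days → $273,000 × 3.85% × 39/366 = $1,119.9713
Total = $10,022.6803

$10,022.68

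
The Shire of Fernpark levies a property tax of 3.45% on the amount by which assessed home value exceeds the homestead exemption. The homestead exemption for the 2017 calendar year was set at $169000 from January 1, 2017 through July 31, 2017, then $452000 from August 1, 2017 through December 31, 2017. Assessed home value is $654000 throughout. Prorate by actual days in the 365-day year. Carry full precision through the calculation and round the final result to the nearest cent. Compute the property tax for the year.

January 1 – July 31, 2017: 212 days, exemption $169000 → ($654000 − $169000) × 3.45% × 212/365 = $9718.6027
August 1 – December 31, 2017: 153 days, exemption $452000 → ($654000 − $452000) × 3.45% × 153/365 = $2921.2521
Total = $12639.8548

$12639.85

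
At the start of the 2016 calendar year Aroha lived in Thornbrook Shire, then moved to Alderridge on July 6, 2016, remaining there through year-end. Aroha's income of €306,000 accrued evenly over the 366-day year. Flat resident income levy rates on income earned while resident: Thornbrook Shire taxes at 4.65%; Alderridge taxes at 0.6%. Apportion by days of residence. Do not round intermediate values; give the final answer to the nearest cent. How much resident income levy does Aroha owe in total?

Thornbrook Shire, January 1 – July 5, 2016: 187 days → €306,000 × 4.65% × 187/366 = €7,270.0082
Alderridge, July 6 – December 31, 2016: 179 days → €306,000 × 0.6% × 179/366 = €897.9344
Total = €8,167.9426

€8,167.94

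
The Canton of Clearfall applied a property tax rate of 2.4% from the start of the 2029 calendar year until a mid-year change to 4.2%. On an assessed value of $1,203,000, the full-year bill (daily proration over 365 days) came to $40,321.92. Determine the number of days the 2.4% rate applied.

Let d = days at the first rate; then 365 − d days at the second rate.
$1,203,000 × [2.4%·d + 4.2%·(365−d)] / 365 = $40,321.92
Solving gives d = 172, so the new rate took effect on 22 June 2029.

172 days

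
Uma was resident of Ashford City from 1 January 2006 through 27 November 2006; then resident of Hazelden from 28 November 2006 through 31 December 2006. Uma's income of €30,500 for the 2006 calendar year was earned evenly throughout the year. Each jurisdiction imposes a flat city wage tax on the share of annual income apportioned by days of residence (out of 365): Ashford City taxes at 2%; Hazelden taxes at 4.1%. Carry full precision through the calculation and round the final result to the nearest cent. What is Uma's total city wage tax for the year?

Ashford City, 1 January – 27 November 2006: 331 days → €30,500 × 2% × 331/365 = €553.1781
Hazelden, 28 November – 31 December 2006: 34 days → €30,500 × 4.1% × 34/365 = €116.4849
Total = €669.6630

€669.66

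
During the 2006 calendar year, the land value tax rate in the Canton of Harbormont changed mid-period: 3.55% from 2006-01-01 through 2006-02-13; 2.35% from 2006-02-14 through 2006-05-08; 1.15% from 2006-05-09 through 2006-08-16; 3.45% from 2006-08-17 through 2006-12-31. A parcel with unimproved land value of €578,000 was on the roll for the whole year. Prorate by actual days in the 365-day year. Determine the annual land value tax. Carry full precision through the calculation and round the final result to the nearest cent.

2006-01-01 to 2006-02-13: 44 days at 3.55% → €578,000 × 3.55% × 44/365 = €2,473.5233
2006-02-14 to 2006-05-08: 84 days at 2.35% → €578,000 × 2.35% × 84/365 = €3,125.9507
2006-05-09 to 2006-08-16: 100 days at 1.15% → €578,000 × 1.15% × 100/365 = €1,821.0959
2006-08-17 to 2006-12-31: 137 days at 3.45% → €578,000 × 3.45% × 137/365 = €7,484.7041
Total = €14,905.2740

€14,905.27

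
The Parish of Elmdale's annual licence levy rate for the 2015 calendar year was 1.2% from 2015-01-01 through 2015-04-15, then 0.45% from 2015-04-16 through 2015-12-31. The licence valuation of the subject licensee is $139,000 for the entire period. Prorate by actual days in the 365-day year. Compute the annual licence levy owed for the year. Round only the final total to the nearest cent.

$925.40

2015-01-01 to 2015-04-15: 105 days at 1.2% → $139,000 × 1.2% × 105/365 = $479.8356
2015-04-16 to 2015-12-31: 260 days at 0.45% → $139,000 × 0.45% × 260/365 = $445.5616
Total = $925.3973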